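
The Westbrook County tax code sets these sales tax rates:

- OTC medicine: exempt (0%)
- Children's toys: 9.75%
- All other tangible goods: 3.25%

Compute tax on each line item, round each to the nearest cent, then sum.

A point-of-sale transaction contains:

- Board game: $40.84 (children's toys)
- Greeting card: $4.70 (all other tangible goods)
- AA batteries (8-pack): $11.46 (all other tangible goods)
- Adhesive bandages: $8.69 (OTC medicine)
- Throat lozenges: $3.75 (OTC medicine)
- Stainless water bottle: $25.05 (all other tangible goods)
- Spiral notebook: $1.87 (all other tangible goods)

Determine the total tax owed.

Board game $40.84: children's toys → 9.75% → $3.98
Greeting card $4.70: all other tangible goods → 3.25% → $0.15
AA batteries (8-pack) $11.46: all other tangible goods → 3.25% → $0.37
Adhesive bandages $8.69: OTC medicine → 0% → $0.00
Throat lozenges $3.75: OTC medicine → 0% → $0.00
Stainless water bottle $25.05: all other tangible goods → 3.25% → $0.81
Spiral notebook $1.87: all other tangible goods → 3.25% → $0.06
Total tax = $3.98 + $0.15 + $0.37 + $0.81 + $0.06 = $5.37

$5.37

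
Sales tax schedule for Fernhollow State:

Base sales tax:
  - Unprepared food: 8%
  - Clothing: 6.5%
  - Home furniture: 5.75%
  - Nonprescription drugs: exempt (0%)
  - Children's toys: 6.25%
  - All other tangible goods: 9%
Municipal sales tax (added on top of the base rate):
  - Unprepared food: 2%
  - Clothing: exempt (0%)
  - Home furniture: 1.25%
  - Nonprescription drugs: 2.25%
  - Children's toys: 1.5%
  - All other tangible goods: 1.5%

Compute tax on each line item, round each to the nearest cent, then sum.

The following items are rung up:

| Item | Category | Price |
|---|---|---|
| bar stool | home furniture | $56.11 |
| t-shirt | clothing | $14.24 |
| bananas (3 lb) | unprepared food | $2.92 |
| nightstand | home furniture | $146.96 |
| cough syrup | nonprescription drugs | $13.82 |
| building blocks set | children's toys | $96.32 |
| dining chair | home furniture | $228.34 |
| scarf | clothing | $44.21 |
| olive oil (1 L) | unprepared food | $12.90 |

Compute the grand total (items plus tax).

Bar stool $56.11: home furniture → 5.75% + 1.25% municipal = 7% → $3.93
T-shirt $14.24: clothing → 6.5% + 0% municipal = 6.5% → $0.93
Bananas (3 lb) $2.92: unprepared food → 8% + 2% municipal = 10% → $0.29
Nightstand $146.96: home furniture → 5.75% + 1.25% municipal = 7% → $10.29
Cough syrup $13.82: nonprescription drugs → 0% + 2.25% municipal = 2.25% → $0.31
Building blocks set $96.32: children's toys → 6.25% + 1.5% municipal = 7.75% → $7.46
Dining chair $228.34: home furniture → 5.75% + 1.25% municipal = 7% → $15.98
Scarf $44.21: clothing → 6.5% + 0% municipal = 6.5% → $2.87
Olive oil (1 L) $12.90: unprepared food → 8% + 2% municipal = 10% → $1.29
Subtotal = $615.82; tax = $43.35; total due = $659.17

$659.17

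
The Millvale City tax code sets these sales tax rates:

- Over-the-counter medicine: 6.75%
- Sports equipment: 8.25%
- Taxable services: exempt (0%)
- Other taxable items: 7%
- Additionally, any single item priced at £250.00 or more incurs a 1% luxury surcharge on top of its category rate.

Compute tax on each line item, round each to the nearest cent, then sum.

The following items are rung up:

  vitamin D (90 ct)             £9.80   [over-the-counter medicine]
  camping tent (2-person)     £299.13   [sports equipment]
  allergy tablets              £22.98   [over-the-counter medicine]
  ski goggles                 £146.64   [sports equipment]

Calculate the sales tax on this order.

Vitamin D (90 ct) £9.80: over-the-counter medicine → 6.75% → £0.66
Camping tent (2-person) £299.13: sports equipment → 8.25% + 1% surcharge = 9.25% → £27.67
Allergy tablets £22.98: over-the-counter medicine → 6.75% → £1.55
Ski goggles £146.64: sports equipment → 8.25% → £12.10
Total tax = £0.66 + £27.67 + £1.55 + £12.10 = £41.98

£41.98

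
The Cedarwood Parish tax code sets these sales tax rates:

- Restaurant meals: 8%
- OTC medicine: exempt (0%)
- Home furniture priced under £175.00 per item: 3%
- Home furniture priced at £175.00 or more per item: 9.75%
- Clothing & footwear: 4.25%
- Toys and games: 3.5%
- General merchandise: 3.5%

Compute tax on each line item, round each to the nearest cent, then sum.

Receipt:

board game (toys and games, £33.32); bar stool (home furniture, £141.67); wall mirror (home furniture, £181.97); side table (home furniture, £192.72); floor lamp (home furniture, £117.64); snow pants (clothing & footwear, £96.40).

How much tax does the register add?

Board game £33.32: toys and games → 3.5% → £1.17
Bar stool £141.67: home furniture, under £175.00 → 3% → £4.25
Wall mirror £181.97: home furniture, £175.00 or more → 9.75% → £17.74
Side table £192.72: home furniture, £175.00 or more → 9.75% → £18.79
Floor lamp £117.64: home furniture, under £175.00 → 3% → £3.53
Snow pants £96.40: clothing & footwear → 4.25% → £4.10
Total tax = £1.17 + £4.25 + £17.74 + £18.79 + £3.53 + £4.10 = £49.58

£49.58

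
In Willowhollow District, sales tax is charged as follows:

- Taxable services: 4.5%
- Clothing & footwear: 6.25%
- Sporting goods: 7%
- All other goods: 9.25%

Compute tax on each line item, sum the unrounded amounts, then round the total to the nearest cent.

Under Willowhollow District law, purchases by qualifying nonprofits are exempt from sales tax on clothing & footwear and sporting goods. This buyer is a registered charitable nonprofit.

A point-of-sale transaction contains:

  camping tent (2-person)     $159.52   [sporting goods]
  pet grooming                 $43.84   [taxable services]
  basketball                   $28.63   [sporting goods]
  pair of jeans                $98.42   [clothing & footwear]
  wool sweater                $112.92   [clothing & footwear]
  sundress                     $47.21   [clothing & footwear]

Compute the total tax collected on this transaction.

Camping tent (2-person) $159.52: sporting goods, buyer-exempt → 0% → $0.00
Pet grooming $43.84: taxable services → 4.5% → $1.9728
Basketball $28.63: sporting goods, buyer-exempt → 0% → $0.00
Pair of jeans $98.42: clothing & footwear, buyer-exempt → 0% → $0.00
Wool sweater $112.92: clothing & footwear, buyer-exempt → 0% → $0.00
Sundress $47.21: clothing & footwear, buyer-exempt → 0% → $0.00
Unrounded tax sum = $1.9728 → $1.97

$1.97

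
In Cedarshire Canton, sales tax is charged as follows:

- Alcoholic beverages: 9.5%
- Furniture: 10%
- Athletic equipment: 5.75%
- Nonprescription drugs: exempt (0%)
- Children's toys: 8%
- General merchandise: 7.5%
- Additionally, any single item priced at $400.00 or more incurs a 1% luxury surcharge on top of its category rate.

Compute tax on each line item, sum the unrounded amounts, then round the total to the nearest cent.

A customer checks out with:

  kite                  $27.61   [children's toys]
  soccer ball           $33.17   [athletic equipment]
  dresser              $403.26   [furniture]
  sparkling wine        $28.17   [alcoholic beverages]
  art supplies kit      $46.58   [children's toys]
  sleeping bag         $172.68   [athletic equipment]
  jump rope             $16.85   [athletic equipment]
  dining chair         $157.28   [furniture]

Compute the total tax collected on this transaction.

$81.50

Kite $27.61: children's toys → 8% → $2.2088
Soccer ball $33.17: athletic equipment → 5.75% → $1.907275
Dresser $403.26: furniture → 10% + 1% surcharge = 11% → $44.3586
Sparkling wine $28.17: alcoholic beverages → 9.5% → $2.67615
Art supplies kit $46.58: children's toys → 8% → $3.7264
Sleeping bag $172.68: athletic equipment → 5.75% → $9.9291
Jump rope $16.85: athletic equipment → 5.75% → $0.968875
Dining chair $157.28: furniture → 10% → $15.728
Unrounded tax sum = $81.5032 → $81.50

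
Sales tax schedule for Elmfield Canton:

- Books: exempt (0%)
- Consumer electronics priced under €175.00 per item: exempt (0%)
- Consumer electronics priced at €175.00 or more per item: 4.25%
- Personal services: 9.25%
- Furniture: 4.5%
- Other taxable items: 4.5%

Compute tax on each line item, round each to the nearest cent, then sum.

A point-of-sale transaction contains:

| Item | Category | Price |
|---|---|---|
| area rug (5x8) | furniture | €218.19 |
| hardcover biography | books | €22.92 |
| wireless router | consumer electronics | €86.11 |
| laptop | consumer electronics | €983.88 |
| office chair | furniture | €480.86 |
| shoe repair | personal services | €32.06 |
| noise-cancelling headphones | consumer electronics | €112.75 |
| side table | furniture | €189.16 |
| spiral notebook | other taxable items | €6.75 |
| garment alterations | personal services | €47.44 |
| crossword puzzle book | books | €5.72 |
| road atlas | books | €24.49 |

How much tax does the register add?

Area rug (5x8) €218.19: furniture → 4.5% → €9.82
Hardcover biography €22.92: books → 0% → €0.00
Wireless router €86.11: consumer electronics, under €175.00 → 0% → €0.00
Laptop €983.88: consumer electronics, €175.00 or more → 4.25% → €41.81
Office chair €480.86: furniture → 4.5% → €21.64
Shoe repair €32.06: personal services → 9.25% → €2.97
Noise-cancelling headphones €112.75: consumer electronics, under €175.00 → 0% → €0.00
Side table €189.16: furniture → 4.5% → €8.51
Spiral notebook €6.75: other taxable items → 4.5% → €0.30
Garment alterations €47.44: personal services → 9.25% → €4.39
Crossword puzzle book €5.72: books → 0% → €0.00
Road atlas €24.49: books → 0% → €0.00
Total tax = €9.82 + €41.81 + €21.64 + €2.97 + €8.51 + €0.30 + €4.39 = €89.44

€89.44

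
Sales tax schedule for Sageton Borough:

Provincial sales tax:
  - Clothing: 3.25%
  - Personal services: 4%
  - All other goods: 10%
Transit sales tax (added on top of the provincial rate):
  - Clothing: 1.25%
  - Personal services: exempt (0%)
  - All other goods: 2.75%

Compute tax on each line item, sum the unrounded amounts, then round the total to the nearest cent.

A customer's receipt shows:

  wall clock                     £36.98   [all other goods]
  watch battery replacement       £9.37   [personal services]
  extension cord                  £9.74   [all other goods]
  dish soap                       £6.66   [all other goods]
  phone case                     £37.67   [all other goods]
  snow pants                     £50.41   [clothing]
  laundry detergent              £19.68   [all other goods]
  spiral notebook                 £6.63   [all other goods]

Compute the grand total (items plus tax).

£194.75

Wall clock £36.98: all other goods → 10% + 2.75% transit = 12.75% → £4.71495
Watch battery replacement £9.37: personal services → 4% + 0% transit = 4% → £0.3748
Extension cord £9.74: all other goods → 10% + 2.75% transit = 12.75% → £1.24185
Dish soap £6.66: all other goods → 10% + 2.75% transit = 12.75% → £0.84915
Phone case £37.67: all other goods → 10% + 2.75% transit = 12.75% → £4.802925
Snow pants £50.41: clothing → 3.25% + 1.25% transit = 4.5% → £2.26845
Laundry detergent £19.68: all other goods → 10% + 2.75% transit = 12.75% → £2.5092
Spiral notebook £6.63: all other goods → 10% + 2.75% transit = 12.75% → £0.845325
Subtotal = £177.14; unrounded tax = £17.60665 → £17.61; total due = £194.75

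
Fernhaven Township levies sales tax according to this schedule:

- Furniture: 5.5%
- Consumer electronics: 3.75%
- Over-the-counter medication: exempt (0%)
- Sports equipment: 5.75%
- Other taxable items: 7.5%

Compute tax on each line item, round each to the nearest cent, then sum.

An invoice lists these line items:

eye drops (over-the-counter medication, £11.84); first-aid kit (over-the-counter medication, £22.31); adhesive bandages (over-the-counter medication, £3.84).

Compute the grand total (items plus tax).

Eye drops £11.84: over-the-counter medication → 0% → £0.00
First-aid kit £22.31: over-the-counter medication → 0% → £0.00
Adhesive bandages £3.84: over-the-counter medication → 0% → £0.00
Subtotal = £37.99; tax = £0.00; total due = £37.99

£37.99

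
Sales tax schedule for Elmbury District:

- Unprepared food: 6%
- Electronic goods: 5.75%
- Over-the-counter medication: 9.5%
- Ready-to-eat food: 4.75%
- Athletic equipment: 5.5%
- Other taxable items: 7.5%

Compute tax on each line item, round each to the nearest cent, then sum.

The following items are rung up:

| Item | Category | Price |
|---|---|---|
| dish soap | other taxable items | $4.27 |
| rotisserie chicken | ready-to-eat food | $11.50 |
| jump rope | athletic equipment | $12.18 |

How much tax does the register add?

$1.54

Dish soap $4.27: other taxable items → 7.5% → $0.32
Rotisserie chicken $11.50: ready-to-eat food → 4.75% → $0.55
Jump rope $12.18: athletic equipment → 5.5% → $0.67
Total tax = $0.32 + $0.55 + $0.67 = $1.54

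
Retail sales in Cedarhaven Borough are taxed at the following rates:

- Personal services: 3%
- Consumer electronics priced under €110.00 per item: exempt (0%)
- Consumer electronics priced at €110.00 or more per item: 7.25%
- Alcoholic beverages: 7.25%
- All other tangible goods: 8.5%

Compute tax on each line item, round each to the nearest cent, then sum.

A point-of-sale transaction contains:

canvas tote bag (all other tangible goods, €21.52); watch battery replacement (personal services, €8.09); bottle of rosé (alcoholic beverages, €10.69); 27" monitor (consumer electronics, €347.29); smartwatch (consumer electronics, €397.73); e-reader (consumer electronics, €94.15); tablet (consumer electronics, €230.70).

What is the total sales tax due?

€73.60

Canvas tote bag €21.52: all other tangible goods → 8.5% → €1.83
Watch battery replacement €8.09: personal services → 3% → €0.24
Bottle of rosé €10.69: alcoholic beverages → 7.25% → €0.78
27" monitor €347.29: consumer electronics, €110.00 or more → 7.25% → €25.18
Smartwatch €397.73: consumer electronics, €110.00 or more → 7.25% → €28.84
E-reader €94.15: consumer electronics, under €110.00 → 0% → €0.00
Tablet €230.70: consumer electronics, €110.00 or more → 7.25% → €16.73
Total tax = €1.83 + €0.24 + €0.78 + €25.18 + €28.84 + €16.73 = €73.60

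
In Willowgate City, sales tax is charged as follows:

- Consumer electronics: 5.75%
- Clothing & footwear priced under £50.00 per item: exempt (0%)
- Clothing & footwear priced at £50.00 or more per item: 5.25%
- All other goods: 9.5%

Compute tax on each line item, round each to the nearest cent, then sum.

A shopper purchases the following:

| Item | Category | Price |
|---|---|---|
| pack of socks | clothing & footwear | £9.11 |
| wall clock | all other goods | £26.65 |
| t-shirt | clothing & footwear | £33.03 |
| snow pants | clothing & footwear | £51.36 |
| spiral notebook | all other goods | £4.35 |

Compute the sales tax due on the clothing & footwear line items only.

Pack of socks £9.11: clothing & footwear, under £50.00 → 0% → £0.00
T-shirt £33.03: clothing & footwear, under £50.00 → 0% → £0.00
Snow pants £51.36: clothing & footwear, £50.00 or more → 5.25% → £2.70
Tax on clothing & footwear = £0.00 + £0.00 + £2.70 = £2.70

£2.70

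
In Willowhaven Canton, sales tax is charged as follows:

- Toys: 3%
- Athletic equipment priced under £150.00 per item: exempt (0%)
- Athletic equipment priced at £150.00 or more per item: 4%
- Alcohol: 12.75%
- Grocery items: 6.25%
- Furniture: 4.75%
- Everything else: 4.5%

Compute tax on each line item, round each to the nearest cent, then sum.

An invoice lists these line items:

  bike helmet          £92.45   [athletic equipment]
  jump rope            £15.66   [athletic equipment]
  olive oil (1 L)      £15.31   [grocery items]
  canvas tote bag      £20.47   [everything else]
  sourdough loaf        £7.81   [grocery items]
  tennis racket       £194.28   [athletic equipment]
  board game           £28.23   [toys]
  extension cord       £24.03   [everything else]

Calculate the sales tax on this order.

£12.07

Bike helmet £92.45: athletic equipment, under £150.00 → 0% → £0.00
Jump rope £15.66: athletic equipment, under £150.00 → 0% → £0.00
Olive oil (1 L) £15.31: grocery items → 6.25% → £0.96
Canvas tote bag £20.47: everything else → 4.5% → £0.92
Sourdough loaf £7.81: grocery items → 6.25% → £0.49
Tennis racket £194.28: athletic equipment, £150.00 or more → 4% → £7.77
Board game £28.23: toys → 3% → £0.85
Extension cord £24.03: everything else → 4.5% → £1.08
Total tax = £0.96 + £0.92 + £0.49 + £7.77 + £0.85 + £1.08 = £12.07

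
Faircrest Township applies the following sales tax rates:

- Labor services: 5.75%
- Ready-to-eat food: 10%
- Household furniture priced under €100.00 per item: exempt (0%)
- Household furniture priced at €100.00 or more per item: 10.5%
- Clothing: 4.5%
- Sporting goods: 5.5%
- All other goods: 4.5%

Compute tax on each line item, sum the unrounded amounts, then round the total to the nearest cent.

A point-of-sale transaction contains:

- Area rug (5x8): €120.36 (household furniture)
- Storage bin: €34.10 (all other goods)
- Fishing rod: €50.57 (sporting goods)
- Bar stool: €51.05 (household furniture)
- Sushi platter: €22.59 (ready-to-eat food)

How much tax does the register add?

€19.21

Area rug (5x8) €120.36: household furniture, €100.00 or more → 10.5% → €12.6378
Storage bin €34.10: all other goods → 4.5% → €1.5345
Fishing rod €50.57: sporting goods → 5.5% → €2.78135
Bar stool €51.05: household furniture, under €100.00 → 0% → €0.00
Sushi platter €22.59: ready-to-eat food → 10% → €2.259
Unrounded tax sum = €19.21265 → €19.21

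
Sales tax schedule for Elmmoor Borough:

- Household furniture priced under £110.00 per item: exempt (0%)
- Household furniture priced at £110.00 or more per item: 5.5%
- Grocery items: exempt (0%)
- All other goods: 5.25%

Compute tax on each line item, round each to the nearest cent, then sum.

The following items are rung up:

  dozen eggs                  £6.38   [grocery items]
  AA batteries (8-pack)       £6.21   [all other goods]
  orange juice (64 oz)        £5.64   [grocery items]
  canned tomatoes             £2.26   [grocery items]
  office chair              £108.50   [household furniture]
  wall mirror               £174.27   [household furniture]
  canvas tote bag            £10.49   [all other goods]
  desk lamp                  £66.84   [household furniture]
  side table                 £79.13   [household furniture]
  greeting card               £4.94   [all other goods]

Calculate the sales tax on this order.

£10.72

Dozen eggs £6.38: grocery items → 0% → £0.00
AA batteries (8-pack) £6.21: all other goods → 5.25% → £0.33
Orange juice (64 oz) £5.64: grocery items → 0% → £0.00
Canned tomatoes £2.26: grocery items → 0% → £0.00
Office chair £108.50: household furniture, under £110.00 → 0% → £0.00
Wall mirror £174.27: household furniture, £110.00 or more → 5.5% → £9.58
Canvas tote bag £10.49: all other goods → 5.25% → £0.55
Desk lamp £66.84: household furniture, under £110.00 → 0% → £0.00
Side table £79.13: household furniture, under £110.00 → 0% → £0.00
Greeting card £4.94: all other goods → 5.25% → £0.26
Total tax = £0.33 + £9.58 + £0.55 + £0.26 = £10.72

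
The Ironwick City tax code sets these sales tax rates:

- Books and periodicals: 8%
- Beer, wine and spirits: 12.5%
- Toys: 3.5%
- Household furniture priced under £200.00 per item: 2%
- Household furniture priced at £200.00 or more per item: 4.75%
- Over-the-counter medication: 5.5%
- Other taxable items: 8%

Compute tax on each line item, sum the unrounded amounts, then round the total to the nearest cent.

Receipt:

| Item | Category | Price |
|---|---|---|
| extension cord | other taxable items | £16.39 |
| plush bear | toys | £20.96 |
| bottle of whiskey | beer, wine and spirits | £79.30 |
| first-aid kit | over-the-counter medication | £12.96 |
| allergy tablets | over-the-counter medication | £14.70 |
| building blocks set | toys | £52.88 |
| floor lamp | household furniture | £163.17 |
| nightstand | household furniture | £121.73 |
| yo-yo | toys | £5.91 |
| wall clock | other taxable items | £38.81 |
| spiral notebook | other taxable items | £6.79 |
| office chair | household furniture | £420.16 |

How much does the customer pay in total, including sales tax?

Extension cord £16.39: other taxable items → 8% → £1.3112
Plush bear £20.96: toys → 3.5% → £0.7336
Bottle of whiskey £79.30: beer, wine and spirits → 12.5% → £9.9125
First-aid kit £12.96: over-the-counter medication → 5.5% → £0.7128
Allergy tablets £14.70: over-the-counter medication → 5.5% → £0.8085
Building blocks set £52.88: toys → 3.5% → £1.8508
Floor lamp £163.17: household furniture, under £200.00 → 2% → £3.2634
Nightstand £121.73: household furniture, under £200.00 → 2% → £2.4346
Yo-yo £5.91: toys → 3.5% → £0.20685
Wall clock £38.81: other taxable items → 8% → £3.1048
Spiral notebook £6.79: other taxable items → 8% → £0.5432
Office chair £420.16: household furniture, £200.00 or more → 4.75% → £19.9576
Subtotal = £953.76; unrounded tax = £44.83985 → £44.84; total due = £998.60

£998.60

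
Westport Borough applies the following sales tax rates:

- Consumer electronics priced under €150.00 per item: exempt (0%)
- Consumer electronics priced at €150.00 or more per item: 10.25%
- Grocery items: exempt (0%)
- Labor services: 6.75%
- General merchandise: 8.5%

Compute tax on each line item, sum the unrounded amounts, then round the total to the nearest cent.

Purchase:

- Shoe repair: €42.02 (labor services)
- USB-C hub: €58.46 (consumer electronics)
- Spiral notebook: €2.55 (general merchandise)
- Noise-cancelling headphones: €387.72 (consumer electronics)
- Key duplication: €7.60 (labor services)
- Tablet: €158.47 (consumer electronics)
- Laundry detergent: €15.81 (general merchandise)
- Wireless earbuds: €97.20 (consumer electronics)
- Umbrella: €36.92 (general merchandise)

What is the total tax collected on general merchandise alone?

Spiral notebook €2.55: general merchandise → 8.5% → €0.21675
Laundry detergent €15.81: general merchandise → 8.5% → €1.34385
Umbrella €36.92: general merchandise → 8.5% → €3.1382
Tax on general merchandise: unrounded sum = €4.6988 → €4.70

€4.70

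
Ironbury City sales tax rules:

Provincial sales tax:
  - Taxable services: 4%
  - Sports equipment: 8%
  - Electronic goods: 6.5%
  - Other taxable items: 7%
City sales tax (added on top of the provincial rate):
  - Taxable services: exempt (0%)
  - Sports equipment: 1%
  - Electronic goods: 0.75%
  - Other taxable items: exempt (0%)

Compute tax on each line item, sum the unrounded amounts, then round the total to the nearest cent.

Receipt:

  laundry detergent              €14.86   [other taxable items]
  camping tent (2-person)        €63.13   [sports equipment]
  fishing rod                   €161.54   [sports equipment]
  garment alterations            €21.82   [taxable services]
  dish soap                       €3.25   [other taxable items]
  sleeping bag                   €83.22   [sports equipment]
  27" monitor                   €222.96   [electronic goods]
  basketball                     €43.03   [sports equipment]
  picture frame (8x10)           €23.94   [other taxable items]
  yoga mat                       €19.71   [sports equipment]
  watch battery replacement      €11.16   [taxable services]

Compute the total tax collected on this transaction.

€53.78

Laundry detergent €14.86: other taxable items → 7% + 0% city = 7% → €1.0402
Camping tent (2-person) €63.13: sports equipment → 8% + 1% city = 9% → €5.6817
Fishing rod €161.54: sports equipment → 8% + 1% city = 9% → €14.5386
Garment alterations €21.82: taxable services → 4% + 0% city = 4% → €0.8728
Dish soap €3.25: other taxable items → 7% + 0% city = 7% → €0.2275
Sleeping bag €83.22: sports equipment → 8% + 1% city = 9% → €7.4898
27" monitor €222.96: electronic goods → 6.5% + 0.75% city = 7.25% → €16.1646
Basketball €43.03: sports equipment → 8% + 1% city = 9% → €3.8727
Picture frame (8x10) €23.94: other taxable items → 7% + 0% city = 7% → €1.6758
Yoga mat €19.71: sports equipment → 8% + 1% city = 9% → €1.7739
Watch battery replacement €11.16: taxable services → 4% + 0% city = 4% → €0.4464
Unrounded tax sum = €53.784 → €53.78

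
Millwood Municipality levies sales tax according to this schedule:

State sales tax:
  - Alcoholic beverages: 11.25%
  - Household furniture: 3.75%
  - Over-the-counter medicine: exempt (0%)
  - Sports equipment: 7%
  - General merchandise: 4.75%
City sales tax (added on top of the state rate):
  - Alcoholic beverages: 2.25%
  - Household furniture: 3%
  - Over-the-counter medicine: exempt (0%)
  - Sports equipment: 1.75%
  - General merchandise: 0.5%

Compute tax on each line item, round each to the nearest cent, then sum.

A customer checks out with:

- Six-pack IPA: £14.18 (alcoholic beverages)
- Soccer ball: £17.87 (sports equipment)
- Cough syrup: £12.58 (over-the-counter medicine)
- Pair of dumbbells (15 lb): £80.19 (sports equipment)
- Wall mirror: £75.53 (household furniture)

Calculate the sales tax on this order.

£15.59

Six-pack IPA £14.18: alcoholic beverages → 11.25% + 2.25% city = 13.5% → £1.91
Soccer ball £17.87: sports equipment → 7% + 1.75% city = 8.75% → £1.56
Cough syrup £12.58: over-the-counter medicine → 0% + 0% city = 0% → £0.00
Pair of dumbbells (15 lb) £80.19: sports equipment → 7% + 1.75% city = 8.75% → £7.02
Wall mirror £75.53: household furniture → 3.75% + 3% city = 6.75% → £5.10
Total tax = £1.91 + £1.56 + £7.02 + £5.10 = £15.59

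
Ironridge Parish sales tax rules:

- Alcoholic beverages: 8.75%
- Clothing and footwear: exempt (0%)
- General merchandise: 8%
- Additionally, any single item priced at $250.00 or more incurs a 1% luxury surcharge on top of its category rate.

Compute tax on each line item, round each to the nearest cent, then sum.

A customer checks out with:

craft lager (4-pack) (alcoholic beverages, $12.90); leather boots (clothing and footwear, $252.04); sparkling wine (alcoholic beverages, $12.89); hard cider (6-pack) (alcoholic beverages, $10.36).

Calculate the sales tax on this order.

Craft lager (4-pack) $12.90: alcoholic beverages → 8.75% → $1.13
Leather boots $252.04: clothing and footwear → 0% + 1% surcharge = 1% → $2.52
Sparkling wine $12.89: alcoholic beverages → 8.75% → $1.13
Hard cider (6-pack) $10.36: alcoholic beverages → 8.75% → $0.91
Total tax = $1.13 + $2.52 + $1.13 + $0.91 = $5.69

$5.69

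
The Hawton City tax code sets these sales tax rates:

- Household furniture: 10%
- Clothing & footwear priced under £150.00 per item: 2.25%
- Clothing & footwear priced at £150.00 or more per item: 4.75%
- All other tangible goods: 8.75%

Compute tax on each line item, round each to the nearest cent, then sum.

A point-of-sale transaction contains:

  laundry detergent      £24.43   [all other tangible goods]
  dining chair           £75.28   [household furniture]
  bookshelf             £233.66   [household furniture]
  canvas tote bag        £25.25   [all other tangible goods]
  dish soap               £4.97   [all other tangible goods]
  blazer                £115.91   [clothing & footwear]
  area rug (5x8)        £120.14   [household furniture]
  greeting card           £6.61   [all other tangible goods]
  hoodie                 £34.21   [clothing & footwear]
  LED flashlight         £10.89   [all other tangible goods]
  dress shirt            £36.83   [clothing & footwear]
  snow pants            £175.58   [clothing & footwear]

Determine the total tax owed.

Laundry detergent £24.43: all other tangible goods → 8.75% → £2.14
Dining chair £75.28: household furniture → 10% → £7.53
Bookshelf £233.66: household furniture → 10% → £23.37
Canvas tote bag £25.25: all other tangible goods → 8.75% → £2.21
Dish soap £4.97: all other tangible goods → 8.75% → £0.43
Blazer £115.91: clothing & footwear, under £150.00 → 2.25% → £2.61
Area rug (5x8) £120.14: household furniture → 10% → £12.01
Greeting card £6.61: all other tangible goods → 8.75% → £0.58
Hoodie £34.21: clothing & footwear, under £150.00 → 2.25% → £0.77
LED flashlight £10.89: all other tangible goods → 8.75% → £0.95
Dress shirt £36.83: clothing & footwear, under £150.00 → 2.25% → £0.83
Snow pants £175.58: clothing & footwear, £150.00 or more → 4.75% → £8.34
Total tax = £2.14 + £7.53 + £23.37 + £2.21 + £0.43 + £2.61 + £12.01 + £0.58 + £0.77 + £0.95 + £0.83 + £8.34 = £61.77

£61.77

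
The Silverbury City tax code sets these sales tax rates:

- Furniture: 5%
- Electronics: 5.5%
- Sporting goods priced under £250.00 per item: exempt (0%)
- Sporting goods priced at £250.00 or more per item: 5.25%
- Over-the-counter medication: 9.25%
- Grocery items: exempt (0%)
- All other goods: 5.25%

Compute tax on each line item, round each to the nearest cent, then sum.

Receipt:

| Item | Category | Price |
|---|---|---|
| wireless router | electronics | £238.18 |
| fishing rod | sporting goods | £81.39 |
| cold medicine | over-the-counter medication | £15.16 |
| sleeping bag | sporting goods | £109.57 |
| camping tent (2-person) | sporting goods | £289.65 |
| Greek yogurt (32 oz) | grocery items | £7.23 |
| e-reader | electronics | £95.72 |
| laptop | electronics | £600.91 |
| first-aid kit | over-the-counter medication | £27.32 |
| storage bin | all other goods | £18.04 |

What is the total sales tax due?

£71.50

Wireless router £238.18: electronics → 5.5% → £13.10
Fishing rod £81.39: sporting goods, under £250.00 → 0% → £0.00
Cold medicine £15.16: over-the-counter medication → 9.25% → £1.40
Sleeping bag £109.57: sporting goods, under £250.00 → 0% → £0.00
Camping tent (2-person) £289.65: sporting goods, £250.00 or more → 5.25% → £15.21
Greek yogurt (32 oz) £7.23: grocery items → 0% → £0.00
E-reader £95.72: electronics → 5.5% → £5.26
Laptop £600.91: electronics → 5.5% → £33.05
First-aid kit £27.32: over-the-counter medication → 9.25% → £2.53
Storage bin £18.04: all other goods → 5.25% → £0.95
Total tax = £13.10 + £1.40 + £15.21 + £5.26 + £33.05 + £2.53 + £0.95 = £71.50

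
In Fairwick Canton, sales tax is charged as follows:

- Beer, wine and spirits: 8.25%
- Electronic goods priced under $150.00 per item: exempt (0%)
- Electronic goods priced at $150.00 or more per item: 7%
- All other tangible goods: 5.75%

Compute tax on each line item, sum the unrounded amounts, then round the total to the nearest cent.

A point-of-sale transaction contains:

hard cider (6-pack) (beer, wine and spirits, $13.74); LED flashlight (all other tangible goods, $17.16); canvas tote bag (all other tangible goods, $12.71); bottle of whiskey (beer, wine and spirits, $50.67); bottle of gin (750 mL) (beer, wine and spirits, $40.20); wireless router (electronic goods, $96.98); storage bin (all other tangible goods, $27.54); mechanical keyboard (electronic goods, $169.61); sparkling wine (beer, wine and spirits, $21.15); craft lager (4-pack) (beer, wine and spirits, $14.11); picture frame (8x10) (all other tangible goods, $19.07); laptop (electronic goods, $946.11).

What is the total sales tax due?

$94.04

Hard cider (6-pack) $13.74: beer, wine and spirits → 8.25% → $1.13355
LED flashlight $17.16: all other tangible goods → 5.75% → $0.9867
Canvas tote bag $12.71: all other tangible goods → 5.75% → $0.730825
Bottle of whiskey $50.67: beer, wine and spirits → 8.25% → $4.180275
Bottle of gin (750 mL) $40.20: beer, wine and spirits → 8.25% → $3.3165
Wireless router $96.98: electronic goods, under $150.00 → 0% → $0.00
Storage bin $27.54: all other tangible goods → 5.75% → $1.58355
Mechanical keyboard $169.61: electronic goods, $150.00 or more → 7% → $11.8727
Sparkling wine $21.15: beer, wine and spirits → 8.25% → $1.744875
Craft lager (4-pack) $14.11: beer, wine and spirits → 8.25% → $1.164075
Picture frame (8x10) $19.07: all other tangible goods → 5.75% → $1.096525
Laptop $946.11: electronic goods, $150.00 or more → 7% → $66.2277
Unrounded tax sum = $94.037275 → $94.04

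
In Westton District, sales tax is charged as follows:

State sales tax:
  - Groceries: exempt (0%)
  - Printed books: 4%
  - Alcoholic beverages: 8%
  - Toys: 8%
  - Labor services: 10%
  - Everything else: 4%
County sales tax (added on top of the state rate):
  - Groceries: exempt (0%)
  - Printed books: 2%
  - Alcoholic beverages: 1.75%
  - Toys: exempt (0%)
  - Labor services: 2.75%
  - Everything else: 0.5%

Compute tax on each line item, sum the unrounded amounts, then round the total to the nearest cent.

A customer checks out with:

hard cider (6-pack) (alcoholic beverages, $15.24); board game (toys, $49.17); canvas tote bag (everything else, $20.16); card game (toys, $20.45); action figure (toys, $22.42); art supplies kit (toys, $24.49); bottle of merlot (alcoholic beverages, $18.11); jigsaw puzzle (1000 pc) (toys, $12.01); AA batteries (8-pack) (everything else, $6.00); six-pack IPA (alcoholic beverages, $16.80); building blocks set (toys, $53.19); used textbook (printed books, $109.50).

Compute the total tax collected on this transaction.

Hard cider (6-pack) $15.24: alcoholic beverages → 8% + 1.75% county = 9.75% → $1.4859
Board game $49.17: toys → 8% + 0% county = 8% → $3.9336
Canvas tote bag $20.16: everything else → 4% + 0.5% county = 4.5% → $0.9072
Card game $20.45: toys → 8% + 0% county = 8% → $1.636
Action figure $22.42: toys → 8% + 0% county = 8% → $1.7936
Art supplies kit $24.49: toys → 8% + 0% county = 8% → $1.9592
Bottle of merlot $18.11: alcoholic beverages → 8% + 1.75% county = 9.75% → $1.765725
Jigsaw puzzle (1000 pc) $12.01: toys → 8% + 0% county = 8% → $0.9608
AA batteries (8-pack) $6.00: everything else → 4% + 0.5% county = 4.5% → $0.27
Six-pack IPA $16.80: alcoholic beverages → 8% + 1.75% county = 9.75% → $1.638
Building blocks set $53.19: toys → 8% + 0% county = 8% → $4.2552
Used textbook $109.50: printed books → 4% + 2% county = 6% → $6.57
Unrounded tax sum = $27.175225 → $27.18

$27.18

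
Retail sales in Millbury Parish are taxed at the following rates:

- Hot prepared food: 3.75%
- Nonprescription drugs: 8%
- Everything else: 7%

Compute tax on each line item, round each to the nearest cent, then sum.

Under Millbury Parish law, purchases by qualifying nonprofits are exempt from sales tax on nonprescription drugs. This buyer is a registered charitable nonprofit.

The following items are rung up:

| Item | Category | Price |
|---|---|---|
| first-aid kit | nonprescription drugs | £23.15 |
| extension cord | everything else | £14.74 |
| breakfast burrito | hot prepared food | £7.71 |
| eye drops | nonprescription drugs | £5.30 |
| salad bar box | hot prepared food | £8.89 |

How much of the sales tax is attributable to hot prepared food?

Breakfast burrito £7.71: hot prepared food → 3.75% → £0.29
Salad bar box £8.89: hot prepared food → 3.75% → £0.33
Tax on hot prepared food = £0.29 + £0.33 = £0.62

£0.62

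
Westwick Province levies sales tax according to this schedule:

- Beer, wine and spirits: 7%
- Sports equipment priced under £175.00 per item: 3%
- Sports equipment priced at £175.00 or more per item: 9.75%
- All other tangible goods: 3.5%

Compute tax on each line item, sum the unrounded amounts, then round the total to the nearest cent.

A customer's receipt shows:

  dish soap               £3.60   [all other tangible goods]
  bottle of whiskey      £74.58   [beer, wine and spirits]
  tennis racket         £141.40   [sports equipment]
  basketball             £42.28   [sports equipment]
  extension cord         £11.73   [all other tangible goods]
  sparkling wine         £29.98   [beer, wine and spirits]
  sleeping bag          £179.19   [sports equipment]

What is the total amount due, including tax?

£513.60

Dish soap £3.60: all other tangible goods → 3.5% → £0.126
Bottle of whiskey £74.58: beer, wine and spirits → 7% → £5.2206
Tennis racket £141.40: sports equipment, under £175.00 → 3% → £4.242
Basketball £42.28: sports equipment, under £175.00 → 3% → £1.2684
Extension cord £11.73: all other tangible goods → 3.5% → £0.41055
Sparkling wine £29.98: beer, wine and spirits → 7% → £2.0986
Sleeping bag £179.19: sports equipment, £175.00 or more → 9.75% → £17.471025
Subtotal = £482.76; unrounded tax = £30.837175 → £30.84; total due = £513.60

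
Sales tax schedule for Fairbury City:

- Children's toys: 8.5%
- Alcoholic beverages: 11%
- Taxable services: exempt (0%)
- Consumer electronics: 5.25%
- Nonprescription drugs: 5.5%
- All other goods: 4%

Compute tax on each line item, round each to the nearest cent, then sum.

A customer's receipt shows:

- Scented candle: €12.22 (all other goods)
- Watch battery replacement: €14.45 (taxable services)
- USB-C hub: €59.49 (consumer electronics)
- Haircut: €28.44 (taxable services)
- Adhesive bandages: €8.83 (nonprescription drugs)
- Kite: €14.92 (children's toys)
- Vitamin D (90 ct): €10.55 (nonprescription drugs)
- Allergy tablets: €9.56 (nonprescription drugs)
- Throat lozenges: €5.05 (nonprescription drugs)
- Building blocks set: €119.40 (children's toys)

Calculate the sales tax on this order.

€16.91

Scented candle €12.22: all other goods → 4% → €0.49
Watch battery replacement €14.45: taxable services → 0% → €0.00
USB-C hub €59.49: consumer electronics → 5.25% → €3.12
Haircut €28.44: taxable services → 0% → €0.00
Adhesive bandages €8.83: nonprescription drugs → 5.5% → €0.49
Kite €14.92: children's toys → 8.5% → €1.27
Vitamin D (90 ct) €10.55: nonprescription drugs → 5.5% → €0.58
Allergy tablets €9.56: nonprescription drugs → 5.5% → €0.53
Throat lozenges €5.05: nonprescription drugs → 5.5% → €0.28
Building blocks set €119.40: children's toys → 8.5% → €10.15
Total tax = €0.49 + €3.12 + €0.49 + €1.27 + €0.58 + €0.53 + €0.28 + €10.15 = €16.91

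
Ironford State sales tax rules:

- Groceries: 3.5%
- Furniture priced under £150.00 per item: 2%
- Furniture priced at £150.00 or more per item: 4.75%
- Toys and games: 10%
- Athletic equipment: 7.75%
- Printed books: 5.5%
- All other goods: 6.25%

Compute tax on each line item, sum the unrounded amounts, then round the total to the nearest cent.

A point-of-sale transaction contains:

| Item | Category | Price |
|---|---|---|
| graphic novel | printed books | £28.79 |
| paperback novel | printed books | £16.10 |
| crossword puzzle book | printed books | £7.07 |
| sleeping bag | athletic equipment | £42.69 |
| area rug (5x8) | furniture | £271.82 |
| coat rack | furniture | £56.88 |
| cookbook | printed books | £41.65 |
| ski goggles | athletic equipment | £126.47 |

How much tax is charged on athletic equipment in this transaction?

£13.11

Sleeping bag £42.69: athletic equipment → 7.75% → £3.308475
Ski goggles £126.47: athletic equipment → 7.75% → £9.801425
Tax on athletic equipment: unrounded sum = £13.1099 → £13.11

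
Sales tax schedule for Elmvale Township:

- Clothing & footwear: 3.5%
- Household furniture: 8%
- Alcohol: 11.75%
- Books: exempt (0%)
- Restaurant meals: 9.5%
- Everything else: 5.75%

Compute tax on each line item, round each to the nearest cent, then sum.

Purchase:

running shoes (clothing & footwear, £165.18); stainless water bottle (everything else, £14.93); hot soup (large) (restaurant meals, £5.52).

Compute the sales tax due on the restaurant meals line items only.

£0.52

Hot soup (large) £5.52: restaurant meals → 9.5% → £0.52
Tax on restaurant meals = £0.52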